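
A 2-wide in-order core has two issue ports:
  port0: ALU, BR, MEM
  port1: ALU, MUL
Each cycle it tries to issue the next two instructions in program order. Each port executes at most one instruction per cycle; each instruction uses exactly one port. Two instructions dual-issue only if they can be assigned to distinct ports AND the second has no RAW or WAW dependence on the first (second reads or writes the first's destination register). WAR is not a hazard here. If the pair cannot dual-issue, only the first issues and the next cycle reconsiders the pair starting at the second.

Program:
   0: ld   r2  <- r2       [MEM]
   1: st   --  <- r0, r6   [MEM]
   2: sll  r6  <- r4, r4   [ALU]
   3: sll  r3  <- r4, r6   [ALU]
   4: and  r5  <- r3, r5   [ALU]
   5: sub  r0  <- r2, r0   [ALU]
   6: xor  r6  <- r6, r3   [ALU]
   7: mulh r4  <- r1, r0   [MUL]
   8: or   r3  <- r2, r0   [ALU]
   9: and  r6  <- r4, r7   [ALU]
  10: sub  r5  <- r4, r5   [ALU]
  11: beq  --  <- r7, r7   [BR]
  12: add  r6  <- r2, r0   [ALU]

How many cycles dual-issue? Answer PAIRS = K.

t=0 i0:ld.MEM ; no-port MEM/MEM
t=1 i1/i2:st.MEM/sll.ALU ; pair
t=2 i3:sll.ALU ; RAW r3
t=3 i4/i5:and.ALU/sub.ALU ; pair
t=4 i6/i7:xor.ALU/mulh.MUL ; pair
t=5 i8/i9:or.ALU/and.ALU ; pair
t=6 i10/i11:sub.ALU/beq.BR ; pair
t=7 i12:add.ALU ; tail

PAIRS = 5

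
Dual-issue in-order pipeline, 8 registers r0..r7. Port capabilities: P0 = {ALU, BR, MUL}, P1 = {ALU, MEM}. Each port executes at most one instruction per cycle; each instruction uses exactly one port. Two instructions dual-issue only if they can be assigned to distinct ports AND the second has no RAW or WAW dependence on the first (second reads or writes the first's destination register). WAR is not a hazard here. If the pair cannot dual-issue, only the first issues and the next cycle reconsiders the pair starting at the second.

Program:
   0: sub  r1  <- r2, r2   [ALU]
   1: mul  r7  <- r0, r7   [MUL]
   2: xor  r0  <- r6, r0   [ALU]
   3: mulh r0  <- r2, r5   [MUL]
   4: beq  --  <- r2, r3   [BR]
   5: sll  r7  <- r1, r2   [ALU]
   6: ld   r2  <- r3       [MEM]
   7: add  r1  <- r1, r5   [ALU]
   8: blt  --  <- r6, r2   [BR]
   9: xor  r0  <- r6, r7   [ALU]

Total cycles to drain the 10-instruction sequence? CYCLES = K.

CYCLES = 6

t=0 i0/i1:sub.ALU/mul.MUL ; 2-wide
t=1 i2:xor.ALU ; WAW r0
t=2 i3:mulh.MUL ; no-port MUL/BR
t=3 i4/i5:beq.BR/sll.ALU ; 2-wide
t=4 i6/i7:ld.MEM/add.ALU ; 2-wide
t=5 i8/i9:blt.BR/xor.ALU ; 2-wide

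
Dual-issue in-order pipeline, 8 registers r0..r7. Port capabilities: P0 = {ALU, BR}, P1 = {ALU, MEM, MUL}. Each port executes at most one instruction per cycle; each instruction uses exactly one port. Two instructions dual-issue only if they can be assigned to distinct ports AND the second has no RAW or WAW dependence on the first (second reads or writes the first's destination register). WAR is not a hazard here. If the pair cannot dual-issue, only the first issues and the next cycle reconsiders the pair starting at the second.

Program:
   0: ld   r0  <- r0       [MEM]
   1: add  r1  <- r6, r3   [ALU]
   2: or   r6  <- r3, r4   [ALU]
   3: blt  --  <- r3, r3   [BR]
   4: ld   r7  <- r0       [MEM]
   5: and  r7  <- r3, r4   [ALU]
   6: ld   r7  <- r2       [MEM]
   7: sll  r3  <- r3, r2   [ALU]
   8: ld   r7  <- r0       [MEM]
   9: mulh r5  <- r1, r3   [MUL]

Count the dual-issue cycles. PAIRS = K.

PAIRS = 3

  cy0 -> i0,i1 (ld/add) pair
  cy1 -> i2,i3 (or/blt) pair
  cy2 -> i4 (ld) WAW r7
  cy3 -> i5 (and) WAW r7
  cy4 -> i6,i7 (ld/sll) pair
  cy5 -> i8 (ld) no-port MEM/MUL
  cy6 -> i9 (mulh) tail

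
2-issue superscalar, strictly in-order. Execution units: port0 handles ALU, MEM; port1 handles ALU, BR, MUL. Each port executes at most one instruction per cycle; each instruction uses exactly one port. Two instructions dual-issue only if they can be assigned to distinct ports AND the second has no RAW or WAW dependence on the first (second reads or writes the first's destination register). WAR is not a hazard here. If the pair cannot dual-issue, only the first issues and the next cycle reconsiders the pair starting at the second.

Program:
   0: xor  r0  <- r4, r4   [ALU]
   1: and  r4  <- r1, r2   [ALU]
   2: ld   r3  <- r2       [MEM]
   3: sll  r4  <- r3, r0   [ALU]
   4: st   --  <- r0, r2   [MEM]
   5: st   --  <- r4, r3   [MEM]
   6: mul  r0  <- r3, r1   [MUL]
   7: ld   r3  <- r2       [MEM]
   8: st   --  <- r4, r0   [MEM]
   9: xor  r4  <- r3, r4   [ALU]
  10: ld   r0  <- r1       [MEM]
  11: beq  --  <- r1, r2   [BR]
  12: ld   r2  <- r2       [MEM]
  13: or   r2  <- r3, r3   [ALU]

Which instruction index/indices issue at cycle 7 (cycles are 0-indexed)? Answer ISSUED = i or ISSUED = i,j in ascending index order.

ISSUED = 12

c0: i0/i1 xor and  pair
c1: i2 ld  RAW r3
c2: i3/i4 sll st  pair
c3: i5/i6 st mul  pair
c4: i7 ld  no-port MEM/MEM
c5: i8/i9 st xor  pair
c6: i10/i11 ld beq  pair
c7: i12 ld  WAW r2
c8: i13 or  tail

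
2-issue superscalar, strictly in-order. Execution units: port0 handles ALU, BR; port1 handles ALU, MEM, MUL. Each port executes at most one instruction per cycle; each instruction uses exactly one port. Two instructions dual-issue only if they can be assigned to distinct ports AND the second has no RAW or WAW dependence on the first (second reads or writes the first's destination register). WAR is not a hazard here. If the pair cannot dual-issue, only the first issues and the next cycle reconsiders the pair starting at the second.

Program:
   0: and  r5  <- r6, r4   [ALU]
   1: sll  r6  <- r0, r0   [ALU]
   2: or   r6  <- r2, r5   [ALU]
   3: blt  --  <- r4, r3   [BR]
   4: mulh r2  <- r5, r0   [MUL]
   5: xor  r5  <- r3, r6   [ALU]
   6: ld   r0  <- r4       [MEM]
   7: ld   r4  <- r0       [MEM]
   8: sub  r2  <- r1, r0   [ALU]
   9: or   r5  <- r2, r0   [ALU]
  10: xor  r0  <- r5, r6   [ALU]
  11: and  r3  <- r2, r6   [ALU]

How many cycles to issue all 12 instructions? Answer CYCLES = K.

CYCLES = 7

#0 head=0: and sll i0&i1 dual
#1 head=2: or blt i2&i3 dual
#2 head=4: mulh xor i4&i5 dual
#3 head=6: ld i6 no-port MEM/MEM
#4 head=7: ld sub i7&i8 dual
#5 head=9: or i9 RAW r5
#6 head=10: xor and i10&i11 dual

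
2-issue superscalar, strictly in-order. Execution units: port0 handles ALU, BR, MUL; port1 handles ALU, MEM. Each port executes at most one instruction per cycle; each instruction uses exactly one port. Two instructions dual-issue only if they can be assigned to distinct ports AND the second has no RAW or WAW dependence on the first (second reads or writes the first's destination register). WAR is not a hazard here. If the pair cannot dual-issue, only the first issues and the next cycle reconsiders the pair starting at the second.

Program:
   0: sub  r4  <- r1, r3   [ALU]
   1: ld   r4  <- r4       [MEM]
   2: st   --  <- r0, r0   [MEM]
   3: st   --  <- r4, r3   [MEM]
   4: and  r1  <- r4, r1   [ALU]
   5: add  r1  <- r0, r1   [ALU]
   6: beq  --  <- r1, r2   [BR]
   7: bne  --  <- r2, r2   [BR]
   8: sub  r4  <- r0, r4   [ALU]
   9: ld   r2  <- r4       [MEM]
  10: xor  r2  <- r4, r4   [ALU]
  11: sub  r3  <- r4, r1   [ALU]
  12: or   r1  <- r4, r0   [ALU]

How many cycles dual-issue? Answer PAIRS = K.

PAIRS = 3

c0: i0 sub  RAW+WAW r4
c1: i1 ld  no-port MEM/MEM
c2: i2 st  no-port MEM/MEM
c3: i3/i4 st/and  pair
c4: i5 add  RAW r1
c5: i6 beq  no-port BR/BR
c6: i7/i8 bne/sub  pair
c7: i9 ld  WAW r2
c8: i10/i11 xor/sub  pair
c9: i12 or  tail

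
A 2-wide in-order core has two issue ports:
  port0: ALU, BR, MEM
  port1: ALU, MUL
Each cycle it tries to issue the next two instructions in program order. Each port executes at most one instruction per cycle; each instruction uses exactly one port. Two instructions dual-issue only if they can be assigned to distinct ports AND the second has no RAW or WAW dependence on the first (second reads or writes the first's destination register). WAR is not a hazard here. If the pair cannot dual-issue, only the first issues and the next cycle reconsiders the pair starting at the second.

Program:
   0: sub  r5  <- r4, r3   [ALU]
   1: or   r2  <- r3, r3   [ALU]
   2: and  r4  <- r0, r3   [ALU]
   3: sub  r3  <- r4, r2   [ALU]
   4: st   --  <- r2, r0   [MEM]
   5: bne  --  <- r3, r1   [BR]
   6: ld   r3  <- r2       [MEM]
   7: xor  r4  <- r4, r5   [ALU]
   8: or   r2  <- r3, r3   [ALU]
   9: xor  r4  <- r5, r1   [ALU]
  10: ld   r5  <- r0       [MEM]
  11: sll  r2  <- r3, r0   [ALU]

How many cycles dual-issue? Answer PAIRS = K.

PAIRS = 5

t=0 i0/i1:sub.ALU or.ALU ; pair
t=1 i2:and.ALU ; RAW r4
t=2 i3/i4:sub.ALU st.MEM ; pair
t=3 i5:bne.BR ; no-port BR/MEM
t=4 i6/i7:ld.MEM xor.ALU ; pair
t=5 i8/i9:or.ALU xor.ALU ; pair
t=6 i10/i11:ld.MEM sll.ALU ; pair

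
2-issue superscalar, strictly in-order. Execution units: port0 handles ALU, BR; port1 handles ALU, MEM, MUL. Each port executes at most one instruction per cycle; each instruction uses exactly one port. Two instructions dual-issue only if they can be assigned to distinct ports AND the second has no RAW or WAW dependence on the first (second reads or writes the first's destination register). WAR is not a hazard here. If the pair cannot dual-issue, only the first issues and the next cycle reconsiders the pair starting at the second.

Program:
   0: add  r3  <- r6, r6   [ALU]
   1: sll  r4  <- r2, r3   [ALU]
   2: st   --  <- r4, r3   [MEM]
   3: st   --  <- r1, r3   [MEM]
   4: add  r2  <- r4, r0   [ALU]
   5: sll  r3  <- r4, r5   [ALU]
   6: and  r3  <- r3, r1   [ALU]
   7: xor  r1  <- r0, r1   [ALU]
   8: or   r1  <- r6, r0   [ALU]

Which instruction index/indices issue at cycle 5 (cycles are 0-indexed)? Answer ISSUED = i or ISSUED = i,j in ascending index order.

  cy0 -> i0 (add) RAW r3
  cy1 -> i1 (sll) RAW r4
  cy2 -> i2 (st) no-port MEM/MEM
  cy3 -> i3+i4 (st+add) pair
  cy4 -> i5 (sll) RAW+WAW r3
  cy5 -> i6+i7 (and+xor) pair
  cy6 -> i8 (or) tail

ISSUED = 6,7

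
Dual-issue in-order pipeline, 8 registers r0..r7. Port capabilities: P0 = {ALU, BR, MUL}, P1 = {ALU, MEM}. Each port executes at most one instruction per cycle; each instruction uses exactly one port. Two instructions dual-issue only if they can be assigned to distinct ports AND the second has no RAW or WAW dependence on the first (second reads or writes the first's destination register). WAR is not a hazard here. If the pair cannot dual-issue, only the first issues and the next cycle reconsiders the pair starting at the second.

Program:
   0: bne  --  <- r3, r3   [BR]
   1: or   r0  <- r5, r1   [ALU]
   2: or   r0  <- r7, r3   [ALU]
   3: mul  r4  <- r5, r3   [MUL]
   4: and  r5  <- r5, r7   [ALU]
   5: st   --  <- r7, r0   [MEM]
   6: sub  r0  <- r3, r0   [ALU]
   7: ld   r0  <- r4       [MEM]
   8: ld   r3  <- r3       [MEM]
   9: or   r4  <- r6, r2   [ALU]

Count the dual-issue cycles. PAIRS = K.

0. bne;or @i0&i1  | pair
1. or;mul @i2&i3  | pair
2. and;st @i4&i5  | pair
3. sub @i6  | WAW r0
4. ld @i7  | no-port MEM/MEM
5. ld;or @i8&i9  | pair

PAIRS = 4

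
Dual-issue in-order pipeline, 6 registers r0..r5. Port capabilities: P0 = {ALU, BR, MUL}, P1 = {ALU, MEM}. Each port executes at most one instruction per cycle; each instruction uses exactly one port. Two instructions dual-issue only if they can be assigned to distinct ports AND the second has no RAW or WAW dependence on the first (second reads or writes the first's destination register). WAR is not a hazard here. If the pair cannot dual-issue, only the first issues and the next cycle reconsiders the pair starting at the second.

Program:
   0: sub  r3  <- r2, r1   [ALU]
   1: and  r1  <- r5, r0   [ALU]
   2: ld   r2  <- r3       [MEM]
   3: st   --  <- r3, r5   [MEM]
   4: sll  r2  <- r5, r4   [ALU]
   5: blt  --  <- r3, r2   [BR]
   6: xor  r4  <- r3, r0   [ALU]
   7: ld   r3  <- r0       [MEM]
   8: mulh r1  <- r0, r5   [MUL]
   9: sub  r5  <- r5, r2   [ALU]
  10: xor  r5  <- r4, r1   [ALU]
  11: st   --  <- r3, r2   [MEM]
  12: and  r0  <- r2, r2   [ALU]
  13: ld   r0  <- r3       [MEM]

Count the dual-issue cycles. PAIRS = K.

c0: i0&i1 sub.ALU+and.ALU  dual
c1: i2 ld.MEM  no-port MEM/MEM
c2: i3&i4 st.MEM+sll.ALU  dual
c3: i5&i6 blt.BR+xor.ALU  dual
c4: i7&i8 ld.MEM+mulh.MUL  dual
c5: i9 sub.ALU  WAW r5
c6: i10&i11 xor.ALU+st.MEM  dual
c7: i12 and.ALU  WAW r0
c8: i13 ld.MEM  tail

PAIRS = 5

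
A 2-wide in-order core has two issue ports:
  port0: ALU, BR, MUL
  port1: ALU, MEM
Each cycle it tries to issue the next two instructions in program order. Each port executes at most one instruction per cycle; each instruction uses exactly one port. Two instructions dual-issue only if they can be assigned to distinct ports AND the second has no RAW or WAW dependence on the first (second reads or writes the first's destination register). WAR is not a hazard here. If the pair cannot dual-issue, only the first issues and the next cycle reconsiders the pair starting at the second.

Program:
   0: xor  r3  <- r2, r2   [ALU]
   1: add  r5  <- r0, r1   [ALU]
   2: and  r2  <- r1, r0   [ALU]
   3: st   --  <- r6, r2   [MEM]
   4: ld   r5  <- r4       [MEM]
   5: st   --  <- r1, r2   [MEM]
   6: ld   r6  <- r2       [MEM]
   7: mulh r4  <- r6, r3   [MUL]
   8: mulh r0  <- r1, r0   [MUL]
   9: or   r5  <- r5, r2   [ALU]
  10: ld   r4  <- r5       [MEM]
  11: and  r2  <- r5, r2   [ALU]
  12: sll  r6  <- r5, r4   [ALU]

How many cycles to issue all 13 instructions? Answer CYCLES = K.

CYCLES = 10

t=0 i0/i1:xor add ; dual
t=1 i2:and ; RAW r2
t=2 i3:st ; no-port MEM/MEM
t=3 i4:ld ; no-port MEM/MEM
t=4 i5:st ; no-port MEM/MEM
t=5 i6:ld ; RAW r6
t=6 i7:mulh ; no-port MUL/MUL
t=7 i8/i9:mulh or ; dual
t=8 i10/i11:ld and ; dual
t=9 i12:sll ; tail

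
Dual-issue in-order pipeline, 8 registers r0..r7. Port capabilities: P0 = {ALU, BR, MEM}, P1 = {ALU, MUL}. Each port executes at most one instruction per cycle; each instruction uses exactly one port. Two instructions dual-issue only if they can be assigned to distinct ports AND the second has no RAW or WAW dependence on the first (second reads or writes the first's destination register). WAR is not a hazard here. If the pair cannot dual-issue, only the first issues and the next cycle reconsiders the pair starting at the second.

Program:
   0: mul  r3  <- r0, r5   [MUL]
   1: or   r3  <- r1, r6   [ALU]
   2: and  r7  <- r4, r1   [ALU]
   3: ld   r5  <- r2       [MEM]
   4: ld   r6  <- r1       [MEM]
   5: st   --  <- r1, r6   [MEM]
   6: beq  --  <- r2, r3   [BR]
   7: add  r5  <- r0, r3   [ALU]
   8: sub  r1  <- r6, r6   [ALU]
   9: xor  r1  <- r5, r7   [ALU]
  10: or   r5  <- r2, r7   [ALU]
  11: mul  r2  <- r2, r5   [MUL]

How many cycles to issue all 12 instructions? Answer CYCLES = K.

0. mul @i0  | WAW r3
1. or/and @i1/i2  | 2-wide
2. ld @i3  | no-port MEM/MEM
3. ld @i4  | no-port MEM/MEM
4. st @i5  | no-port MEM/BR
5. beq/add @i6/i7  | 2-wide
6. sub @i8  | WAW r1
7. xor/or @i9/i10  | 2-wide
8. mul @i11  | tail

CYCLES = 9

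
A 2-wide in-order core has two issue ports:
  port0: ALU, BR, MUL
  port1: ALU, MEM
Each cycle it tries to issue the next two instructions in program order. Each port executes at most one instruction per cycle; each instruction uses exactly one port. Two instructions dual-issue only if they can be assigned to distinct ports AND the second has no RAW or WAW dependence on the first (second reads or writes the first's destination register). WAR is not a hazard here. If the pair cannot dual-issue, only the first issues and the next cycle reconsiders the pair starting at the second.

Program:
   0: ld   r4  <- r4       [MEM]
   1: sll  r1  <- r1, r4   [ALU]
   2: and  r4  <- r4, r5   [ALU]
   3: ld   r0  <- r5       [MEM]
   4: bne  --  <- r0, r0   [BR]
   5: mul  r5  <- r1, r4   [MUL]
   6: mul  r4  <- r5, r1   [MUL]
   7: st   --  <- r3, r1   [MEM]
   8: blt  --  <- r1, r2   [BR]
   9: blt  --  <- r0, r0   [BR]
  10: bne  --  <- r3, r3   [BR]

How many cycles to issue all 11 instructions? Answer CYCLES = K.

CYCLES = 9

  cy0 -> i0 (ld.MEM) RAW r4
  cy1 -> i1+i2 (sll.ALU and.ALU) pair
  cy2 -> i3 (ld.MEM) RAW r0
  cy3 -> i4 (bne.BR) no-port BR/MUL
  cy4 -> i5 (mul.MUL) no-port MUL/MUL
  cy5 -> i6+i7 (mul.MUL st.MEM) pair
  cy6 -> i8 (blt.BR) no-port BR/BR
  cy7 -> i9 (blt.BR) no-port BR/BR
  cy8 -> i10 (bne.BR) tail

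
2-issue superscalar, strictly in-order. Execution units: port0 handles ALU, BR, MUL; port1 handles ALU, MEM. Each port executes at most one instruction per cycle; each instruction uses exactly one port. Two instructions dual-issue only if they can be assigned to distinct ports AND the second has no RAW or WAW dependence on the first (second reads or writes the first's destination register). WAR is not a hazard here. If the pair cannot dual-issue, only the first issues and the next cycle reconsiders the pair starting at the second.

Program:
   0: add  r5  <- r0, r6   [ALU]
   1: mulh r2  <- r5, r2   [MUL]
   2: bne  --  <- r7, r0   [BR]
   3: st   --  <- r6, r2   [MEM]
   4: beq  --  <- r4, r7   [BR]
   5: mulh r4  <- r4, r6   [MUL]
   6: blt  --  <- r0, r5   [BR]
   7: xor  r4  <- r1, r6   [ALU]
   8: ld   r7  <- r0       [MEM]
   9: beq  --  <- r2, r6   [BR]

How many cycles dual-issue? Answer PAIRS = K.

c0: i0 add.ALU  RAW r5
c1: i1 mulh.MUL  no-port MUL/BR
c2: i2/i3 bne.BR+st.MEM  dual
c3: i4 beq.BR  no-port BR/MUL
c4: i5 mulh.MUL  no-port MUL/BR
c5: i6/i7 blt.BR+xor.ALU  dual
c6: i8/i9 ld.MEM+beq.BR  dual

PAIRS = 3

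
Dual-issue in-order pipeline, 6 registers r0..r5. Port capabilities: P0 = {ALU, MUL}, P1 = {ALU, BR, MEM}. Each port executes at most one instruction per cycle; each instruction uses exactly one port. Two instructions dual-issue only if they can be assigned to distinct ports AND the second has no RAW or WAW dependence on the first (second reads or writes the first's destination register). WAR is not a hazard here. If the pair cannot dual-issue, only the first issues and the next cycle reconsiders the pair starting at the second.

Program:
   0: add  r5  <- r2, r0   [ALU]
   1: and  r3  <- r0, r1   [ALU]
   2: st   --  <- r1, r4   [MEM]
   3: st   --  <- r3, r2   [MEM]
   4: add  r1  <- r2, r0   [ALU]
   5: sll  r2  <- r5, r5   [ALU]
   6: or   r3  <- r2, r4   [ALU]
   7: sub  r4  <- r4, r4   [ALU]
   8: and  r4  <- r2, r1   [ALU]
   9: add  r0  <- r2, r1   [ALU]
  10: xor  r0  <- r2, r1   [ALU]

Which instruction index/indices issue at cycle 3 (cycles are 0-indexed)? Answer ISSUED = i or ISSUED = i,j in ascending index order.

0. add.ALU+and.ALU @i0&i1  | pair
1. st.MEM @i2  | no-port MEM/MEM
2. st.MEM+add.ALU @i3&i4  | pair
3. sll.ALU @i5  | RAW r2
4. or.ALU+sub.ALU @i6&i7  | pair
5. and.ALU+add.ALU @i8&i9  | pair
6. xor.ALU @i10  | tail

ISSUED = 5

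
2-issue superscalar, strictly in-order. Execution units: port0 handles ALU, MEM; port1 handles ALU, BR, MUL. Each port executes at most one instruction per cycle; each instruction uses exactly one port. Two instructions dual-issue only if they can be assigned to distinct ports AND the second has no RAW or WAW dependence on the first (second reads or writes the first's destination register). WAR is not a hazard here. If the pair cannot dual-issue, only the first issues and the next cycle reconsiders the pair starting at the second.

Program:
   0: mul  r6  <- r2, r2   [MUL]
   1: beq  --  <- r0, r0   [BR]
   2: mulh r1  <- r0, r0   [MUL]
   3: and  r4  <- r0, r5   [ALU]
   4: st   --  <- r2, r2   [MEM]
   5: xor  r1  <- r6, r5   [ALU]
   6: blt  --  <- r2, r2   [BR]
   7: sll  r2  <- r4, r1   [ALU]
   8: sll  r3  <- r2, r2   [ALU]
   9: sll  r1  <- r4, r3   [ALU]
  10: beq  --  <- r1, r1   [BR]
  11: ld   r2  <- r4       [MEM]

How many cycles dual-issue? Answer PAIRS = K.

t=0 i0:mul.MUL ; no-port MUL/BR
t=1 i1:beq.BR ; no-port BR/MUL
t=2 i2/i3:mulh.MUL;and.ALU ; dual
t=3 i4/i5:st.MEM;xor.ALU ; dual
t=4 i6/i7:blt.BR;sll.ALU ; dual
t=5 i8:sll.ALU ; RAW r3
t=6 i9:sll.ALU ; RAW r1
t=7 i10/i11:beq.BR;ld.MEM ; dual

PAIRS = 4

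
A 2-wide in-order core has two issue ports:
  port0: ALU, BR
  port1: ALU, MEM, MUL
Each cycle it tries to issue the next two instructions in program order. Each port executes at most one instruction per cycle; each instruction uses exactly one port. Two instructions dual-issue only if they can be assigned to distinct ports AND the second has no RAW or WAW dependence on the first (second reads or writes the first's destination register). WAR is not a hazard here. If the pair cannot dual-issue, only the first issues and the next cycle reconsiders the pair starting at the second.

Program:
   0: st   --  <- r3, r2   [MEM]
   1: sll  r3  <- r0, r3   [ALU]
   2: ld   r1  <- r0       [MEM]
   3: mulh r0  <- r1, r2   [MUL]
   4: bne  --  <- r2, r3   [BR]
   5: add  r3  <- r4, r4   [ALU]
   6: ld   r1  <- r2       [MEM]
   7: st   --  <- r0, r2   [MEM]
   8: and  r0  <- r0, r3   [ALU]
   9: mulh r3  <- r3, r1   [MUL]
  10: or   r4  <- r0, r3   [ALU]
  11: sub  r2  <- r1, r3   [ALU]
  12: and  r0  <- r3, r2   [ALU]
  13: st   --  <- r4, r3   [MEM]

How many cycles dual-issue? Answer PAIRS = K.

  cy0 -> i0+i1 (st/sll) 2-wide
  cy1 -> i2 (ld) no-port MEM/MUL
  cy2 -> i3+i4 (mulh/bne) 2-wide
  cy3 -> i5+i6 (add/ld) 2-wide
  cy4 -> i7+i8 (st/and) 2-wide
  cy5 -> i9 (mulh) RAW r3
  cy6 -> i10+i11 (or/sub) 2-wide
  cy7 -> i12+i13 (and/st) 2-wide

PAIRS = 6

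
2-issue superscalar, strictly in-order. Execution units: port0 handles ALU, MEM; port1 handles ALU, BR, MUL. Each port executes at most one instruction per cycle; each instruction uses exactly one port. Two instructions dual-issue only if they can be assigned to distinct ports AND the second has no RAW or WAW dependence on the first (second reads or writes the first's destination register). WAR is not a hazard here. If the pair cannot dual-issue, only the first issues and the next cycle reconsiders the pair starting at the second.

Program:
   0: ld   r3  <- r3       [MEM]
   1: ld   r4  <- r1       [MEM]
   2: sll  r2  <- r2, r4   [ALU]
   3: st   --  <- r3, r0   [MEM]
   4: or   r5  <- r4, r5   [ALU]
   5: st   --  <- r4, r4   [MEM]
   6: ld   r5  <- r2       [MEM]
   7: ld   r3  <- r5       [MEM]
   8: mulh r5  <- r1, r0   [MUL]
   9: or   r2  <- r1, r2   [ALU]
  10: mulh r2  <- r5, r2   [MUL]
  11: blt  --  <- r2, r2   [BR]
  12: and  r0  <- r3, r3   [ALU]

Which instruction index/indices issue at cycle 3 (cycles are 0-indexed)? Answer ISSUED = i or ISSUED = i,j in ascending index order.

ISSUED = 4,5

0. ld.MEM @i0  | no-port MEM/MEM
1. ld.MEM @i1  | RAW r4
2. sll.ALU/st.MEM @i2+i3  | 2-wide
3. or.ALU/st.MEM @i4+i5  | 2-wide
4. ld.MEM @i6  | no-port MEM/MEM
5. ld.MEM/mulh.MUL @i7+i8  | 2-wide
6. or.ALU @i9  | RAW+WAW r2
7. mulh.MUL @i10  | no-port MUL/BR
8. blt.BR/and.ALU @i11+i12  | 2-wide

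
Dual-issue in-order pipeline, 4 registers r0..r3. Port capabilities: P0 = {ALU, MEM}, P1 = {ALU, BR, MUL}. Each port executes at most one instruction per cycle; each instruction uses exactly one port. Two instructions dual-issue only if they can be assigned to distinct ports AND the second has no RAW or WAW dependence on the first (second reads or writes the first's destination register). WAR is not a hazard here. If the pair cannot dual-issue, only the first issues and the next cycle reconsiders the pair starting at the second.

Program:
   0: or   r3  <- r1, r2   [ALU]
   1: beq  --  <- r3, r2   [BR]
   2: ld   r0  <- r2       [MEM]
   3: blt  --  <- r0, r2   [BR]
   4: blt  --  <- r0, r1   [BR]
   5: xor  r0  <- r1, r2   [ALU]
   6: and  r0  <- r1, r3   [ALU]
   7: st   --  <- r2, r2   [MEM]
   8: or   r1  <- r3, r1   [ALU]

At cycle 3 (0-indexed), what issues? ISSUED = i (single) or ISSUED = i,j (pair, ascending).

ISSUED = 4,5

#0 head=0: or i0 RAW r3
#1 head=1: beq;ld i1/i2 dual
#2 head=3: blt i3 no-port BR/BR
#3 head=4: blt;xor i4/i5 dual
#4 head=6: and;st i6/i7 dual
#5 head=8: or i8 tail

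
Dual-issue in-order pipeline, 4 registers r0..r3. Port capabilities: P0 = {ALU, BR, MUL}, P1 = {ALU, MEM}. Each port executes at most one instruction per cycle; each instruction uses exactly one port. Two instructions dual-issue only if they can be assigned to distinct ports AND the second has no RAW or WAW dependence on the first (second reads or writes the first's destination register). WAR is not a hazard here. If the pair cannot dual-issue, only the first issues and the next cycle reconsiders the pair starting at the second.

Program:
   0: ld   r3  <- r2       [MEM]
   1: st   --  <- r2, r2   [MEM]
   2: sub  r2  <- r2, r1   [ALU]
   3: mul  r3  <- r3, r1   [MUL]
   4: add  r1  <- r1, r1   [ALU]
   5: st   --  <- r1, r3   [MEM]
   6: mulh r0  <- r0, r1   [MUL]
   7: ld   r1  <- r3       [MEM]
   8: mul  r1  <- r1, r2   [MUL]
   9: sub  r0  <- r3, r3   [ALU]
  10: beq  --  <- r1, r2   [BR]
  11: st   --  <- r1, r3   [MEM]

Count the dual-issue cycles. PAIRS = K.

PAIRS = 5

[0] i0  ld.MEM  -- no-port MEM/MEM
[1] i1&i2  st.MEM+sub.ALU  -- pair
[2] i3&i4  mul.MUL+add.ALU  -- pair
[3] i5&i6  st.MEM+mulh.MUL  -- pair
[4] i7  ld.MEM  -- RAW+WAW r1
[5] i8&i9  mul.MUL+sub.ALU  -- pair
[6] i10&i11  beq.BR+st.MEM  -- pair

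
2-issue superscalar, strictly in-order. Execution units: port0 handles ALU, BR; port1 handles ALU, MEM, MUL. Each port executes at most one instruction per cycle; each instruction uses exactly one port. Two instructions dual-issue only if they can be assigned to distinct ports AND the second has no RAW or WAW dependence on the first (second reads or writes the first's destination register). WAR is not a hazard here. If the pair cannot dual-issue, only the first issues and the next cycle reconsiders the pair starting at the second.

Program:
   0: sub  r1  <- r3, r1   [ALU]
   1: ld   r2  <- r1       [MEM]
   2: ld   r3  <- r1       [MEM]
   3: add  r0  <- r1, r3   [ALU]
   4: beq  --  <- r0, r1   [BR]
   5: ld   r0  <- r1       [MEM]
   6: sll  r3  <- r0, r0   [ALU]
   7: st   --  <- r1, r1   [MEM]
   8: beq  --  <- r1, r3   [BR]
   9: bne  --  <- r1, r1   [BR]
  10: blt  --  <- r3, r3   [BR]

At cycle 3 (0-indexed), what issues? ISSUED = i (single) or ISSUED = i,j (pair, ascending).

t=0 i0:sub.ALU ; RAW r1
t=1 i1:ld.MEM ; no-port MEM/MEM
t=2 i2:ld.MEM ; RAW r3
t=3 i3:add.ALU ; RAW r0
t=4 i4&i5:beq.BR ld.MEM ; 2-wide
t=5 i6&i7:sll.ALU st.MEM ; 2-wide
t=6 i8:beq.BR ; no-port BR/BR
t=7 i9:bne.BR ; no-port BR/BR
t=8 i10:blt.BR ; tail

ISSUED = 3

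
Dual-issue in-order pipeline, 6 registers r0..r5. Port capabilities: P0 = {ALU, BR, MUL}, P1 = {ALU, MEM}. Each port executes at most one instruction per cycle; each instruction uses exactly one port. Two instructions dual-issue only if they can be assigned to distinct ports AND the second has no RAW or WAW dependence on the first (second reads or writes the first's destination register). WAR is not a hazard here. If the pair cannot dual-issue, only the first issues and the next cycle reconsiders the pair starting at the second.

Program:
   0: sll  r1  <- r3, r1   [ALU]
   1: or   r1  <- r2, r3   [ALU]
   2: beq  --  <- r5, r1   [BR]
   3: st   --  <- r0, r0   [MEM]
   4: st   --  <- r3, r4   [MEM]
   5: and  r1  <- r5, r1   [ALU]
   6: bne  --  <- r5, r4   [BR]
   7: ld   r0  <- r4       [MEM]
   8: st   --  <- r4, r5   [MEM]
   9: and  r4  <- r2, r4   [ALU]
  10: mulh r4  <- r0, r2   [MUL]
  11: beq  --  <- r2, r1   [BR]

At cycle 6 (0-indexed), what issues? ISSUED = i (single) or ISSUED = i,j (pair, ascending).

#0 head=0: sll i0 WAW r1
#1 head=1: or i1 RAW r1
#2 head=2: beq;st i2/i3 2-wide
#3 head=4: st;and i4/i5 2-wide
#4 head=6: bne;ld i6/i7 2-wide
#5 head=8: st;and i8/i9 2-wide
#6 head=10: mulh i10 no-port MUL/BR
#7 head=11: beq i11 tail

ISSUED = 10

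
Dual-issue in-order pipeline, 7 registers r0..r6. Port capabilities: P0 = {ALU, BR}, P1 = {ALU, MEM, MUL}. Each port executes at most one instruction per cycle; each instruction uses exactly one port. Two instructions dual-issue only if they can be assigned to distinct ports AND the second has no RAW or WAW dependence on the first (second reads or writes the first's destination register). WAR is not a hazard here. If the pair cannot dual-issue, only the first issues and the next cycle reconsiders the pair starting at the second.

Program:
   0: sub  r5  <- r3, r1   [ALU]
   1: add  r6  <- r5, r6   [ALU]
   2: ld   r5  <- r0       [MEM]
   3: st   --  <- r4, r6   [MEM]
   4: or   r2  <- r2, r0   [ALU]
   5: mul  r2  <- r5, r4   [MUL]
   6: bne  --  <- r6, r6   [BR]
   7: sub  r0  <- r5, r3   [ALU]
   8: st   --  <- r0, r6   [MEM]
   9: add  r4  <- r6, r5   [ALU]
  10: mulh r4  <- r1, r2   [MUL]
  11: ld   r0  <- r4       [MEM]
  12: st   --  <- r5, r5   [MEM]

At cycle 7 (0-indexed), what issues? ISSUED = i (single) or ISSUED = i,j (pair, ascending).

ISSUED = 11

c0: i0 sub.ALU  RAW r5
c1: i1/i2 add.ALU ld.MEM  dual
c2: i3/i4 st.MEM or.ALU  dual
c3: i5/i6 mul.MUL bne.BR  dual
c4: i7 sub.ALU  RAW r0
c5: i8/i9 st.MEM add.ALU  dual
c6: i10 mulh.MUL  no-port MUL/MEM
c7: i11 ld.MEM  no-port MEM/MEM
c8: i12 st.MEM  tail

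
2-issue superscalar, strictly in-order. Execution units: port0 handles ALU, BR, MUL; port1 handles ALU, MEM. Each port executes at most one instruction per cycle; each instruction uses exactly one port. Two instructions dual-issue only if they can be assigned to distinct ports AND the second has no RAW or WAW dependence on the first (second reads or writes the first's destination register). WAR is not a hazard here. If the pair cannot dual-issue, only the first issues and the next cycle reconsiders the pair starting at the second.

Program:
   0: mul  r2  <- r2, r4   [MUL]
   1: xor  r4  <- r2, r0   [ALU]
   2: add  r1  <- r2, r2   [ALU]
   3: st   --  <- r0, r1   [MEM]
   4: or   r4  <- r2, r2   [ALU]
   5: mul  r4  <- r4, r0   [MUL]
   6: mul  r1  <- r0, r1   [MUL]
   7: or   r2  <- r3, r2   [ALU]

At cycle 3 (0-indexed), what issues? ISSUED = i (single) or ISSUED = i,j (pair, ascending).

0. mul.MUL @i0  | RAW r2
1. xor.ALU add.ALU @i1+i2  | dual
2. st.MEM or.ALU @i3+i4  | dual
3. mul.MUL @i5  | no-port MUL/MUL
4. mul.MUL or.ALU @i6+i7  | dual

ISSUED = 5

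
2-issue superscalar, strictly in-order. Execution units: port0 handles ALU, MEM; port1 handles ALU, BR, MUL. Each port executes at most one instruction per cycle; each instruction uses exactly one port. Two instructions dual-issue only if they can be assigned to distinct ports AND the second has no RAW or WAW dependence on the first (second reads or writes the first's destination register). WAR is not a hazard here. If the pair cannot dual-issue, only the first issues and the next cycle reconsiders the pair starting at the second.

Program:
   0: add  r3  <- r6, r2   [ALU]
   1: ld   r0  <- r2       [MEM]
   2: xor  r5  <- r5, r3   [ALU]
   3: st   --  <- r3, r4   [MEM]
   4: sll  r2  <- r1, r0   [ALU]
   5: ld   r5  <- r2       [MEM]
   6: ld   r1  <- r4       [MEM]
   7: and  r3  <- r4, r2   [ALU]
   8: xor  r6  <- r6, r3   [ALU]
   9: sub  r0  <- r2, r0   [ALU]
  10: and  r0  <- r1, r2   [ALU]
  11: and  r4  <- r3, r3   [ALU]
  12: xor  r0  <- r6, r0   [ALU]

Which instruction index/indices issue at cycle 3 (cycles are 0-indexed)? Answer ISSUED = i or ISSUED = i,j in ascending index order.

0. add.ALU+ld.MEM @i0&i1  | 2-wide
1. xor.ALU+st.MEM @i2&i3  | 2-wide
2. sll.ALU @i4  | RAW r2
3. ld.MEM @i5  | no-port MEM/MEM
4. ld.MEM+and.ALU @i6&i7  | 2-wide
5. xor.ALU+sub.ALU @i8&i9  | 2-wide
6. and.ALU+and.ALU @i10&i11  | 2-wide
7. xor.ALU @i12  | tail

ISSUED = 5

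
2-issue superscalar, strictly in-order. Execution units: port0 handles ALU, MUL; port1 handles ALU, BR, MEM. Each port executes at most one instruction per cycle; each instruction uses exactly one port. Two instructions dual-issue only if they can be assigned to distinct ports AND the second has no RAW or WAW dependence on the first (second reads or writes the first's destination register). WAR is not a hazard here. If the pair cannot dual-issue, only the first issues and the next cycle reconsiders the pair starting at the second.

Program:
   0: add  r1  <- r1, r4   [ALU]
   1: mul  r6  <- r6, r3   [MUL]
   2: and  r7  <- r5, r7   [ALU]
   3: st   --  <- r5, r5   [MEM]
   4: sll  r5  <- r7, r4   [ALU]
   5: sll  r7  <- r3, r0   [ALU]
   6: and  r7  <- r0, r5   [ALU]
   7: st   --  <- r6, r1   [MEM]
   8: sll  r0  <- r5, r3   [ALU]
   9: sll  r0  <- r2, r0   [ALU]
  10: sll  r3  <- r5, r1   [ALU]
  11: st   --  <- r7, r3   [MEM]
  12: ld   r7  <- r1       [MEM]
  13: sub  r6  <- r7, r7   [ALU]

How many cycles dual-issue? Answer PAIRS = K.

#0 head=0: add/mul i0/i1 pair
#1 head=2: and/st i2/i3 pair
#2 head=4: sll/sll i4/i5 pair
#3 head=6: and/st i6/i7 pair
#4 head=8: sll i8 RAW+WAW r0
#5 head=9: sll/sll i9/i10 pair
#6 head=11: st i11 no-port MEM/MEM
#7 head=12: ld i12 RAW r7
#8 head=13: sub i13 tail

PAIRS = 5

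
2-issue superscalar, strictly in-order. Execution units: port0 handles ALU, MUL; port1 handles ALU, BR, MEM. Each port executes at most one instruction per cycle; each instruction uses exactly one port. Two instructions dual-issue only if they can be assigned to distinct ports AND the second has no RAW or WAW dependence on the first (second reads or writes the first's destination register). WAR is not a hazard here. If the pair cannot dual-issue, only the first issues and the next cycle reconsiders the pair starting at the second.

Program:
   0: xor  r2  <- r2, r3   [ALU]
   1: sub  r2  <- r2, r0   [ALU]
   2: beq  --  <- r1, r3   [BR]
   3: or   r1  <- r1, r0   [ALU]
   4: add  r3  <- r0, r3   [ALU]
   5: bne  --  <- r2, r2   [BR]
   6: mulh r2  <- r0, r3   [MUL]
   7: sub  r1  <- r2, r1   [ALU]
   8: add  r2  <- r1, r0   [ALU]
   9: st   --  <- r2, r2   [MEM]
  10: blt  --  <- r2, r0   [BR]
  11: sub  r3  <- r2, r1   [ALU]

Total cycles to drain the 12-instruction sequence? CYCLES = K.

CYCLES = 8

#0 head=0: xor.ALU i0 RAW+WAW r2
#1 head=1: sub.ALU;beq.BR i1/i2 pair
#2 head=3: or.ALU;add.ALU i3/i4 pair
#3 head=5: bne.BR;mulh.MUL i5/i6 pair
#4 head=7: sub.ALU i7 RAW r1
#5 head=8: add.ALU i8 RAW r2
#6 head=9: st.MEM i9 no-port MEM/BR
#7 head=10: blt.BR;sub.ALU i10/i11 pair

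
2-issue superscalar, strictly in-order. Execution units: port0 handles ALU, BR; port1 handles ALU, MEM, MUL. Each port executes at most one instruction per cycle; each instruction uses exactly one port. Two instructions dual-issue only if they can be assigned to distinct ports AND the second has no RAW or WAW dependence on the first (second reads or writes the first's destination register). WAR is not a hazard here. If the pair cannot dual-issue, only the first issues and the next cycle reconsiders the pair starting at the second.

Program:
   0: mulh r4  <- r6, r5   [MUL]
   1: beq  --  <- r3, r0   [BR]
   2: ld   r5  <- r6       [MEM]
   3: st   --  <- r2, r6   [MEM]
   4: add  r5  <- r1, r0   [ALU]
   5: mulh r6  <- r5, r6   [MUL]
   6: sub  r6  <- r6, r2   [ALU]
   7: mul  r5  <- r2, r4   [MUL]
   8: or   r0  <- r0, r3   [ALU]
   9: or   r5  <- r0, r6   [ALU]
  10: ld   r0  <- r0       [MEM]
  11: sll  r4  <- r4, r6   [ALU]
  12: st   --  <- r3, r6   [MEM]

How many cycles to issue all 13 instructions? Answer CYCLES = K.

t=0 i0&i1:mulh.MUL;beq.BR ; dual
t=1 i2:ld.MEM ; no-port MEM/MEM
t=2 i3&i4:st.MEM;add.ALU ; dual
t=3 i5:mulh.MUL ; RAW+WAW r6
t=4 i6&i7:sub.ALU;mul.MUL ; dual
t=5 i8:or.ALU ; RAW r0
t=6 i9&i10:or.ALU;ld.MEM ; dual
t=7 i11&i12:sll.ALU;st.MEM ; dual

CYCLES = 8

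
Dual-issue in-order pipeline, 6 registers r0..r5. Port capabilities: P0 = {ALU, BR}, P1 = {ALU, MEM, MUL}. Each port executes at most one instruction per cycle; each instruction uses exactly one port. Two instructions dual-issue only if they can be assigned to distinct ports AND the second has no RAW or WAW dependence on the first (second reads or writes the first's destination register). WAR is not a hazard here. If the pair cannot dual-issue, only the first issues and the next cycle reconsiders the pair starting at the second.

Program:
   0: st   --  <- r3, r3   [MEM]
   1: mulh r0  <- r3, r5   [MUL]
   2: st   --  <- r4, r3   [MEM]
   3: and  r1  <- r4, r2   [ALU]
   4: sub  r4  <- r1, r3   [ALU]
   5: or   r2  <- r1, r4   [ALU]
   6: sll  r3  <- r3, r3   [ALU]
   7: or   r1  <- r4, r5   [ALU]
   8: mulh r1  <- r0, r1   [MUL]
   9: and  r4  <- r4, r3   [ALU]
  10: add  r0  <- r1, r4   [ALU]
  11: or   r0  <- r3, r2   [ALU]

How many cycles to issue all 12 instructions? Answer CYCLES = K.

t=0 i0:st.MEM ; no-port MEM/MUL
t=1 i1:mulh.MUL ; no-port MUL/MEM
t=2 i2/i3:st.MEM+and.ALU ; 2-wide
t=3 i4:sub.ALU ; RAW r4
t=4 i5/i6:or.ALU+sll.ALU ; 2-wide
t=5 i7:or.ALU ; RAW+WAW r1
t=6 i8/i9:mulh.MUL+and.ALU ; 2-wide
t=7 i10:add.ALU ; WAW r0
t=8 i11:or.ALU ; tail

CYCLES = 9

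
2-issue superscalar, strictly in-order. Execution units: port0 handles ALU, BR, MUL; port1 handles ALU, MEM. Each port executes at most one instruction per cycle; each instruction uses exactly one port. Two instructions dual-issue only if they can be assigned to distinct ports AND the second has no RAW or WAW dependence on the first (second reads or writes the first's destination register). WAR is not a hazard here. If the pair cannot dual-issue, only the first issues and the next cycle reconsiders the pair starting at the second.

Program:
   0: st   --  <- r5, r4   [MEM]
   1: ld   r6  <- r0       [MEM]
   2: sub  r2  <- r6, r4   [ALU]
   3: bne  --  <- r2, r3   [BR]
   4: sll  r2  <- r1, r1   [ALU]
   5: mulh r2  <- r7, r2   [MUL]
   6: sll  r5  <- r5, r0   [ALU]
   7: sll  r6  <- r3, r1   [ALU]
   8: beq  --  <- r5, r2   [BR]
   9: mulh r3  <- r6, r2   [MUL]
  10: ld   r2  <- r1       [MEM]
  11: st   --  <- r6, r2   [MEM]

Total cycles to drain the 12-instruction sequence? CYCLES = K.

CYCLES = 8

0. st.MEM @i0  | no-port MEM/MEM
1. ld.MEM @i1  | RAW r6
2. sub.ALU @i2  | RAW r2
3. bne.BR;sll.ALU @i3+i4  | dual
4. mulh.MUL;sll.ALU @i5+i6  | dual
5. sll.ALU;beq.BR @i7+i8  | dual
6. mulh.MUL;ld.MEM @i9+i10  | dual
7. st.MEM @i11  | tail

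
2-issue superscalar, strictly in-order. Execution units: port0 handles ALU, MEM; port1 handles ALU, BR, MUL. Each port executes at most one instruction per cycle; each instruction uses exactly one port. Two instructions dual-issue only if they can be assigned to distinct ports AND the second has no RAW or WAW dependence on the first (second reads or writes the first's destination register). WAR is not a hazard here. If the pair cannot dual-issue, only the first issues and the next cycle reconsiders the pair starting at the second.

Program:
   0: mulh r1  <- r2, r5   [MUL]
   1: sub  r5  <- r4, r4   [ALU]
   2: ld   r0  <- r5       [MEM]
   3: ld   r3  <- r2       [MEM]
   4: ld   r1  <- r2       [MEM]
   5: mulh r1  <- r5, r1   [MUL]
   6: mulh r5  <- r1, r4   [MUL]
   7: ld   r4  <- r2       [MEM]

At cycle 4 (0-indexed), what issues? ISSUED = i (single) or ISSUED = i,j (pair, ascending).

0. mulh/sub @i0/i1  | 2-wide
1. ld @i2  | no-port MEM/MEM
2. ld @i3  | no-port MEM/MEM
3. ld @i4  | RAW+WAW r1
4. mulh @i5  | no-port MUL/MUL
5. mulh/ld @i6/i7  | 2-wide

ISSUED = 5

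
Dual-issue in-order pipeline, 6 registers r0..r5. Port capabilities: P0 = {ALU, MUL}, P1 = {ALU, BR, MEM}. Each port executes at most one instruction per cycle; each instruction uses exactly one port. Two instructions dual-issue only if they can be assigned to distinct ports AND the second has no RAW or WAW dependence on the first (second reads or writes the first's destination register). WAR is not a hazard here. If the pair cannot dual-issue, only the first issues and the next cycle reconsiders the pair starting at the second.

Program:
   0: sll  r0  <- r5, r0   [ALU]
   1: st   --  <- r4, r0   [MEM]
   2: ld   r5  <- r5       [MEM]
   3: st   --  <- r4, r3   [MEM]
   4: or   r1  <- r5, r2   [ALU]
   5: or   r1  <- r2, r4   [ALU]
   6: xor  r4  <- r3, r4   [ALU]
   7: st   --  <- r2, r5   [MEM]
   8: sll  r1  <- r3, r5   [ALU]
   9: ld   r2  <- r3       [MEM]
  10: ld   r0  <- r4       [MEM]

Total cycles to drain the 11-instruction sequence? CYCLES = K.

#0 head=0: sll.ALU i0 RAW r0
#1 head=1: st.MEM i1 no-port MEM/MEM
#2 head=2: ld.MEM i2 no-port MEM/MEM
#3 head=3: st.MEM/or.ALU i3+i4 dual
#4 head=5: or.ALU/xor.ALU i5+i6 dual
#5 head=7: st.MEM/sll.ALU i7+i8 dual
#6 head=9: ld.MEM i9 no-port MEM/MEM
#7 head=10: ld.MEM i10 tail

CYCLES = 8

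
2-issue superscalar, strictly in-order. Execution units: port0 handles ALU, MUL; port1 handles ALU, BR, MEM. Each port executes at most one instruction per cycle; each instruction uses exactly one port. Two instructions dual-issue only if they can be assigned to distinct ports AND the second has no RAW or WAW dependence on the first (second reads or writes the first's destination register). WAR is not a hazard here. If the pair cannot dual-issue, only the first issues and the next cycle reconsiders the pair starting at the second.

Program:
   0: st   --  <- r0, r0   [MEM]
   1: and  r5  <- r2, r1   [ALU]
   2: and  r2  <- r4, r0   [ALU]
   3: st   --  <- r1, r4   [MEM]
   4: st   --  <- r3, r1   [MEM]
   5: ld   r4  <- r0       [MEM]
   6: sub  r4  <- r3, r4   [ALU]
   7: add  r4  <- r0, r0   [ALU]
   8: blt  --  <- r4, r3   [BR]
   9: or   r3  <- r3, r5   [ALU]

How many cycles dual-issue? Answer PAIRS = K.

PAIRS = 3

t=0 i0&i1:st;and ; 2-wide
t=1 i2&i3:and;st ; 2-wide
t=2 i4:st ; no-port MEM/MEM
t=3 i5:ld ; RAW+WAW r4
t=4 i6:sub ; WAW r4
t=5 i7:add ; RAW r4
t=6 i8&i9:blt;or ; 2-wide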